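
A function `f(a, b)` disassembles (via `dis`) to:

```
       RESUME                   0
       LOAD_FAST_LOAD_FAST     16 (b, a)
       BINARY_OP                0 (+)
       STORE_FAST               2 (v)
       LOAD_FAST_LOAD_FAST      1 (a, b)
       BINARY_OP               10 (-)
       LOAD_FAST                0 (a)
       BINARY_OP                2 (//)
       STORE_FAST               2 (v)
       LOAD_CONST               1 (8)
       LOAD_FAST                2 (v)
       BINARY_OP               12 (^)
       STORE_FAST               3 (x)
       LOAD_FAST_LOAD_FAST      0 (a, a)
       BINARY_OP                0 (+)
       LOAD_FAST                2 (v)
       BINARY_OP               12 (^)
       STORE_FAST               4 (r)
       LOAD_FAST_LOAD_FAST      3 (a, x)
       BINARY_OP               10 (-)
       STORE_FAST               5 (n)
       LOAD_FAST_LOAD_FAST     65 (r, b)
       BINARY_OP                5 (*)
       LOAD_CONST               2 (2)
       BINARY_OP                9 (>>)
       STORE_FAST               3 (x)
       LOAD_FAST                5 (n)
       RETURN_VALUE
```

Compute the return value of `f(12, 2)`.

LOAD_FAST_LOAD_FAST b,a → push 2,12. Stack: [2, 12]
BINARY_OP + → 2 + 12 = 14. Stack: [14]
STORE_FAST v → v=14. Stack: []
LOAD_FAST_LOAD_FAST a,b → push 12,2. Stack: [12, 2]
BINARY_OP - → 12 - 2 = 10. Stack: [10]
LOAD_FAST a → push 12. Stack: [10, 12]
BINARY_OP // → 10 // 12 = 0. Stack: [0]
STORE_FAST v → v=0. Stack: []
LOAD_CONST → push 8. Stack: [8]
LOAD_FAST v → push 0. Stack: [8, 0]
BINARY_OP ^ → 8 ^ 0 = 8. Stack: [8]
STORE_FAST x → x=8. Stack: []
LOAD_FAST_LOAD_FAST a,a → push 12,12. Stack: [12, 12]
BINARY_OP + → 12 + 12 = 24. Stack: [24]
LOAD_FAST v → push 0. Stack: [24, 0]
BINARY_OP ^ → 24 ^ 0 = 24. Stack: [24]
STORE_FAST r → r=24. Stack: []
LOAD_FAST_LOAD_FAST a,x → push 12,8. Stack: [12, 8]
BINARY_OP - → 12 - 8 = 4. Stack: [4]
STORE_FAST n → n=4. Stack: []
LOAD_FAST_LOAD_FAST r,b → push 24,2. Stack: [24, 2]
BINARY_OP * → 24 * 2 = 48. Stack: [48]
LOAD_CONST → push 2. Stack: [48, 2]
BINARY_OP >> → 48 >> 2 = 12. Stack: [12]
STORE_FAST x → x=12. Stack: []
LOAD_FAST n → push 4. Stack: [4]
RETURN_VALUE → return 4.

4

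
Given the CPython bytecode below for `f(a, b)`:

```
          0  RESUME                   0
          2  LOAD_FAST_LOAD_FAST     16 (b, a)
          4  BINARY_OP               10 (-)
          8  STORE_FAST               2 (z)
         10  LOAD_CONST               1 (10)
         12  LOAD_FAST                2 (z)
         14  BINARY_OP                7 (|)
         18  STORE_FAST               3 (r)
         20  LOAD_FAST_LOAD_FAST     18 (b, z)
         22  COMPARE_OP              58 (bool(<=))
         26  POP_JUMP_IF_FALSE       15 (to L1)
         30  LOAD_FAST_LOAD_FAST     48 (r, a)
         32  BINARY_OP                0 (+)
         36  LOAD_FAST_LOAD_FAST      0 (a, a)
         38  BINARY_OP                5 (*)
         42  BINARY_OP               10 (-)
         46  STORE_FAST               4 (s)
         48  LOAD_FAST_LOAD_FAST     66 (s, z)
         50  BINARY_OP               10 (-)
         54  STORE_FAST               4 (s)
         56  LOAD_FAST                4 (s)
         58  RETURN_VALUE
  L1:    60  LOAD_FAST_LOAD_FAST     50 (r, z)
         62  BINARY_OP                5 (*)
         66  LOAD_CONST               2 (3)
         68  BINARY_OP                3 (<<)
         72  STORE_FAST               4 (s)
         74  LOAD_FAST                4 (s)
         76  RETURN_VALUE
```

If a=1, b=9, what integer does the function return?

640

LOAD_FAST_LOAD_FAST b,a → push 9,1. Stack: [9, 1]
BINARY_OP - → 9 - 1 = 8. Stack: [8]
STORE_FAST z → z=8. Stack: []
LOAD_CONST → push 10. Stack: [10]
LOAD_FAST z → push 8. Stack: [10, 8]
BINARY_OP | → 10 | 8 = 10. Stack: [10]
STORE_FAST r → r=10. Stack: []
LOAD_FAST_LOAD_FAST b,z → push 9,8. Stack: [9, 8]
COMPARE_OP bool(<=) → 9 vs 8 = False. Stack: [False]
POP_JUMP_IF_FALSE → pop False; jump. Stack: []
LOAD_FAST_LOAD_FAST r,z → push 10,8. Stack: [10, 8]
BINARY_OP * → 10 * 8 = 80. Stack: [80]
LOAD_CONST → push 3. Stack: [80, 3]
BINARY_OP << → 80 << 3 = 640. Stack: [640]
STORE_FAST s → s=640. Stack: []
LOAD_FAST s → push 640. Stack: [640]
RETURN_VALUE → return 640.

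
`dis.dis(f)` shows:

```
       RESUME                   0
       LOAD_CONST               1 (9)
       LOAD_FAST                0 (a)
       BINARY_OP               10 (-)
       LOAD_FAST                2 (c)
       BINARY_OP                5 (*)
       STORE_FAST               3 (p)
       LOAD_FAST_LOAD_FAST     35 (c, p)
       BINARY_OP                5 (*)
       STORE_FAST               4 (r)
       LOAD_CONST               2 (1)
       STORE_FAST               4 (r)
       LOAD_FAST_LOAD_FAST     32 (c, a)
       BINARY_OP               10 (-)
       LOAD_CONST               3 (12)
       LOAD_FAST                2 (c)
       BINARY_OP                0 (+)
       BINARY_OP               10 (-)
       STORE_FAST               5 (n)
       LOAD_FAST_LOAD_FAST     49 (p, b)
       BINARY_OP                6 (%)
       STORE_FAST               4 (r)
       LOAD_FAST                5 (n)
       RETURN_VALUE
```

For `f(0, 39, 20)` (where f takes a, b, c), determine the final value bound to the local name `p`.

180

LOAD_CONST → push 9. Stack: [9]
LOAD_FAST a → push 0. Stack: [9, 0]
BINARY_OP - → 9 - 0 = 9. Stack: [9]
LOAD_FAST c → push 20. Stack: [9, 20]
BINARY_OP * → 9 * 20 = 180. Stack: [180]
STORE_FAST p → p=180. Stack: []
LOAD_FAST_LOAD_FAST c,p → push 20,180. Stack: [20, 180]
BINARY_OP * → 20 * 180 = 3600. Stack: [3600]
STORE_FAST r → r=3600. Stack: []
LOAD_CONST → push 1. Stack: [1]
STORE_FAST r → r=1. Stack: []
LOAD_FAST_LOAD_FAST c,a → push 20,0. Stack: [20, 0]
BINARY_OP - → 20 - 0 = 20. Stack: [20]
LOAD_CONST → push 12. Stack: [20, 12]
LOAD_FAST c → push 20. Stack: [20, 12, 20]
BINARY_OP + → 12 + 20 = 32. Stack: [20, 32]
BINARY_OP - → 20 - 32 = -12. Stack: [-12]
STORE_FAST n → n=-12. Stack: []
LOAD_FAST_LOAD_FAST p,b → push 180,39. Stack: [180, 39]
BINARY_OP % → 180 % 39 = 24. Stack: [24]
STORE_FAST r → r=24. Stack: []
LOAD_FAST n → push -12. Stack: [-12]
RETURN_VALUE → return -12.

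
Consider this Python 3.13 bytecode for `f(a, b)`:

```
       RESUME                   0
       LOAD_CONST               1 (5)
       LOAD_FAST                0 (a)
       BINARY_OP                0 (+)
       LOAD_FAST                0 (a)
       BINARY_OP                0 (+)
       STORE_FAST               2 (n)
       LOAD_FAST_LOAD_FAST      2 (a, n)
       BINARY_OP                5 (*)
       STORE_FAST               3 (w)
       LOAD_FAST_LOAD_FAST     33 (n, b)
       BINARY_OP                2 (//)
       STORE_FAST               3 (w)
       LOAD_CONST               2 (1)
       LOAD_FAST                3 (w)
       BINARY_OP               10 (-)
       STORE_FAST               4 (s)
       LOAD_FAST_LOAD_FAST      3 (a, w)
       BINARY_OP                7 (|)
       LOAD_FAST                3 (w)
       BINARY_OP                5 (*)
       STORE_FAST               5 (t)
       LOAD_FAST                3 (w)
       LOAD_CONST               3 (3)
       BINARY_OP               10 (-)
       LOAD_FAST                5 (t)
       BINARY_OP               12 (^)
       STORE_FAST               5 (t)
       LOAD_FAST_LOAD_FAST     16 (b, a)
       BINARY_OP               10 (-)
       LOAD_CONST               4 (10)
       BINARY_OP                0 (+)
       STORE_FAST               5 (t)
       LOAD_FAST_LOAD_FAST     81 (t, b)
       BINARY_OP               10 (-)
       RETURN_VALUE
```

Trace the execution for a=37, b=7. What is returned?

-27

LOAD_CONST → push 5. Stack: [5]
LOAD_FAST a → push 37. Stack: [5, 37]
BINARY_OP + → 5 + 37 = 42. Stack: [42]
LOAD_FAST a → push 37. Stack: [42, 37]
BINARY_OP + → 42 + 37 = 79. Stack: [79]
STORE_FAST n → n=79. Stack: []
LOAD_FAST_LOAD_FAST a,n → push 37,79. Stack: [37, 79]
BINARY_OP * → 37 * 79 = 2923. Stack: [2923]
STORE_FAST w → w=2923. Stack: []
LOAD_FAST_LOAD_FAST n,b → push 79,7. Stack: [79, 7]
BINARY_OP // → 79 // 7 = 11. Stack: [11]
STORE_FAST w → w=11. Stack: []
LOAD_CONST → push 1. Stack: [1]
LOAD_FAST w → push 11. Stack: [1, 11]
BINARY_OP - → 1 - 11 = -10. Stack: [-10]
STORE_FAST s → s=-10. Stack: []
LOAD_FAST_LOAD_FAST a,w → push 37,11. Stack: [37, 11]
BINARY_OP | → 37 | 11 = 47. Stack: [47]
LOAD_FAST w → push 11. Stack: [47, 11]
BINARY_OP * → 47 * 11 = 517. Stack: [517]
STORE_FAST t → t=517. Stack: []
LOAD_FAST w → push 11. Stack: [11]
LOAD_CONST → push 3. Stack: [11, 3]
BINARY_OP - → 11 - 3 = 8. Stack: [8]
LOAD_FAST t → push 517. Stack: [8, 517]
BINARY_OP ^ → 8 ^ 517 = 525. Stack: [525]
STORE_FAST t → t=525. Stack: []
LOAD_FAST_LOAD_FAST b,a → push 7,37. Stack: [7, 37]
BINARY_OP - → 7 - 37 = -30. Stack: [-30]
LOAD_CONST → push 10. Stack: [-30, 10]
BINARY_OP + → -30 + 10 = -20. Stack: [-20]
STORE_FAST t → t=-20. Stack: []
LOAD_FAST_LOAD_FAST t,b → push -20,7. Stack: [-20, 7]
BINARY_OP - → -20 - 7 = -27. Stack: [-27]
RETURN_VALUE → return -27.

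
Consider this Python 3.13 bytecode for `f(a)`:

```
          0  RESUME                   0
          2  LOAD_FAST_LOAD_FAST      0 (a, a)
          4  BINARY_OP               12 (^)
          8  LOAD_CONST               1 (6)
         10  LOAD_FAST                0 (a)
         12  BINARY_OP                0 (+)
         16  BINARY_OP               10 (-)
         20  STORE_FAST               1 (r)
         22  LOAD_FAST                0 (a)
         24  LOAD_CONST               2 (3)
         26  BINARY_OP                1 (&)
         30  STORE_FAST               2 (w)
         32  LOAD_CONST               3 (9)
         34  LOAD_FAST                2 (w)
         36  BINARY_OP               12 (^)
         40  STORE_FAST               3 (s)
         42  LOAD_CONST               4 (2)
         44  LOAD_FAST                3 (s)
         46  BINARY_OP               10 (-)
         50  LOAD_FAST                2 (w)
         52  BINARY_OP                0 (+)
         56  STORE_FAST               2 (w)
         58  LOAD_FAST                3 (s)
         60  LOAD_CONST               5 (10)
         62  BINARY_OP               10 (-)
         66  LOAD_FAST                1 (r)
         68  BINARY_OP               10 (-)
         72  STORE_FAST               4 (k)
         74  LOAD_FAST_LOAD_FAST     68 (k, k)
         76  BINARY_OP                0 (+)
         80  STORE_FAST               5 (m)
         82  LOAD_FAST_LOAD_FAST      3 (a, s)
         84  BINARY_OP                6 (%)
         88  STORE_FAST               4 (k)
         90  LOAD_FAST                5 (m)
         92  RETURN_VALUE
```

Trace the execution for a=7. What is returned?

LOAD_FAST_LOAD_FAST a,a → push 7,7. Stack: [7, 7]
BINARY_OP ^ → 7 ^ 7 = 0. Stack: [0]
LOAD_CONST → push 6. Stack: [0, 6]
LOAD_FAST a → push 7. Stack: [0, 6, 7]
BINARY_OP + → 6 + 7 = 13. Stack: [0, 13]
BINARY_OP - → 0 - 13 = -13. Stack: [-13]
STORE_FAST r → r=-13. Stack: []
LOAD_FAST a → push 7. Stack: [7]
LOAD_CONST → push 3. Stack: [7, 3]
BINARY_OP & → 7 & 3 = 3. Stack: [3]
STORE_FAST w → w=3. Stack: []
LOAD_CONST → push 9. Stack: [9]
LOAD_FAST w → push 3. Stack: [9, 3]
BINARY_OP ^ → 9 ^ 3 = 10. Stack: [10]
STORE_FAST s → s=10. Stack: []
LOAD_CONST → push 2. Stack: [2]
LOAD_FAST s → push 10. Stack: [2, 10]
BINARY_OP - → 2 - 10 = -8. Stack: [-8]
LOAD_FAST w → push 3. Stack: [-8, 3]
BINARY_OP + → -8 + 3 = -5. Stack: [-5]
STORE_FAST w → w=-5. Stack: []
LOAD_FAST s → push 10. Stack: [10]
LOAD_CONST → push 10. Stack: [10, 10]
BINARY_OP - → 10 - 10 = 0. Stack: [0]
LOAD_FAST r → push -13. Stack: [0, -13]
BINARY_OP - → 0 - -13 = 13. Stack: [13]
STORE_FAST k → k=13. Stack: []
LOAD_FAST_LOAD_FAST k,k → push 13,13. Stack: [13, 13]
BINARY_OP + → 13 + 13 = 26. Stack: [26]
STORE_FAST m → m=26. Stack: []
LOAD_FAST_LOAD_FAST a,s → push 7,10. Stack: [7, 10]
BINARY_OP % → 7 % 10 = 7. Stack: [7]
STORE_FAST k → k=7. Stack: []
LOAD_FAST m → push 26. Stack: [26]
RETURN_VALUE → return 26.

26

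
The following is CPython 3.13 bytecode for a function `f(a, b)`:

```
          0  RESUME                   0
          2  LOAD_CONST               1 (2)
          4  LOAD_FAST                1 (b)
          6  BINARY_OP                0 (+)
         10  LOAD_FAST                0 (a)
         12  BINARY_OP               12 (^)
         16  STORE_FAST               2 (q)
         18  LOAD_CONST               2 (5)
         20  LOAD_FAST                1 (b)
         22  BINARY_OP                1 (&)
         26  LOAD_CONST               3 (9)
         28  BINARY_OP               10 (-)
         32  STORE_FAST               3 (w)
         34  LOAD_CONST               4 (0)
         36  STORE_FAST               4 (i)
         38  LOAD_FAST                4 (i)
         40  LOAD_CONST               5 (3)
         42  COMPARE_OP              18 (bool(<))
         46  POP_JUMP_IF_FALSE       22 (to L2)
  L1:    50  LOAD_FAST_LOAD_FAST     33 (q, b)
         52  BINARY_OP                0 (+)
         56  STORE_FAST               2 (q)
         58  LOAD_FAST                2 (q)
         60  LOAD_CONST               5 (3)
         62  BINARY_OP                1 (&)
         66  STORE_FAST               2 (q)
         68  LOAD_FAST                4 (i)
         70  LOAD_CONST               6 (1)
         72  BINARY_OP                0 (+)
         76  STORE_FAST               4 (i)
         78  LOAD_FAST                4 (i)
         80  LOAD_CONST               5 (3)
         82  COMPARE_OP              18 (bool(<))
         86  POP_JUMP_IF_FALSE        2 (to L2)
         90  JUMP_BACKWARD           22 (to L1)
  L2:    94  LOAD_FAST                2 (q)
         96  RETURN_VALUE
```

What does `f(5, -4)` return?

3

LOAD_CONST → push 2. Stack: [2]
LOAD_FAST b → push -4. Stack: [2, -4]
BINARY_OP + → 2 + -4 = -2. Stack: [-2]
LOAD_FAST a → push 5. Stack: [-2, 5]
BINARY_OP ^ → -2 ^ 5 = -5. Stack: [-5]
STORE_FAST q → q=-5. Stack: []
LOAD_CONST → push 5. Stack: [5]
LOAD_FAST b → push -4. Stack: [5, -4]
BINARY_OP & → 5 & -4 = 4. Stack: [4]
LOAD_CONST → push 9. Stack: [4, 9]
BINARY_OP - → 4 - 9 = -5. Stack: [-5]
STORE_FAST w → w=-5. Stack: []
LOAD_CONST → push 0. Stack: [0]
STORE_FAST i → i=0. Stack: []
LOAD_FAST i → push 0. Stack: [0]
LOAD_CONST → push 3. Stack: [0, 3]
COMPARE_OP bool(<) → 0 vs 3 = True. Stack: [True]
POP_JUMP_IF_FALSE → pop True; no jump. Stack: []
LOAD_FAST_LOAD_FAST q,b → push -5,-4. Stack: [-5, -4]
BINARY_OP + → -5 + -4 = -9. Stack: [-9]
STORE_FAST q → q=-9. Stack: []
LOAD_FAST q → push -9. Stack: [-9]
LOAD_CONST → push 3. Stack: [-9, 3]
BINARY_OP & → -9 & 3 = 3. Stack: [3]
STORE_FAST q → q=3. Stack: []
LOAD_FAST i → push 0. Stack: [0]
LOAD_CONST → push 1. Stack: [0, 1]
BINARY_OP + → 0 + 1 = 1. Stack: [1]
STORE_FAST i → i=1. Stack: []
LOAD_FAST i → push 1. Stack: [1]
LOAD_CONST → push 3. Stack: [1, 3]
COMPARE_OP bool(<) → 1 vs 3 = True. Stack: [True]
POP_JUMP_IF_FALSE → pop True; no jump. Stack: []
LOAD_FAST_LOAD_FAST q,b → push 3,-4. Stack: [3, -4]
BINARY_OP + → 3 + -4 = -1. Stack: [-1]
STORE_FAST q → q=-1. Stack: []
LOAD_FAST q → push -1. Stack: [-1]
LOAD_CONST → push 3. Stack: [-1, 3]
BINARY_OP & → -1 & 3 = 3. Stack: [3]
STORE_FAST q → q=3. Stack: []
LOAD_FAST i → push 1. Stack: [1]
LOAD_CONST → push 1. Stack: [1, 1]
BINARY_OP + → 1 + 1 = 2. Stack: [2]
STORE_FAST i → i=2. Stack: []
LOAD_FAST i → push 2. Stack: [2]
LOAD_CONST → push 3. Stack: [2, 3]
COMPARE_OP bool(<) → 2 vs 3 = True. Stack: [True]
POP_JUMP_IF_FALSE → pop True; no jump. Stack: []
LOAD_FAST_LOAD_FAST q,b → push 3,-4. Stack: [3, -4]
BINARY_OP + → 3 + -4 = -1. Stack: [-1]
STORE_FAST q → q=-1. Stack: []
LOAD_FAST q → push -1. Stack: [-1]
LOAD_CONST → push 3. Stack: [-1, 3]
BINARY_OP & → -1 & 3 = 3. Stack: [3]
STORE_FAST q → q=3. Stack: []
LOAD_FAST i → push 2. Stack: [2]
LOAD_CONST → push 1. Stack: [2, 1]
BINARY_OP + → 2 + 1 = 3. Stack: [3]
STORE_FAST i → i=3. Stack: []
LOAD_FAST i → push 3. Stack: [3]
LOAD_CONST → push 3. Stack: [3, 3]
COMPARE_OP bool(<) → 3 vs 3 = False. Stack: [False]
POP_JUMP_IF_FALSE → pop False; jump. Stack: []
LOAD_FAST q → push 3. Stack: [3]
RETURN_VALUE → return 3.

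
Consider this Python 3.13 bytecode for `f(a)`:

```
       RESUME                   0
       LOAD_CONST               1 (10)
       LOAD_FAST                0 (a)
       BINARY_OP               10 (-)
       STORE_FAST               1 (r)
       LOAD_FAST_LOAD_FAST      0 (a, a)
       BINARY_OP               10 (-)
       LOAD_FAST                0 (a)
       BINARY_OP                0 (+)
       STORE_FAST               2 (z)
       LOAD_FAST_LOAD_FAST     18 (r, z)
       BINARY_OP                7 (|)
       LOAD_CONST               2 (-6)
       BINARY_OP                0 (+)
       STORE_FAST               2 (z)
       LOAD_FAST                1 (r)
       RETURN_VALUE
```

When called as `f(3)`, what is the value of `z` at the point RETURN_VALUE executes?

1

LOAD_CONST → push 10. Stack: [10]
LOAD_FAST a → push 3. Stack: [10, 3]
BINARY_OP - → 10 - 3 = 7. Stack: [7]
STORE_FAST r → r=7. Stack: []
LOAD_FAST_LOAD_FAST a,a → push 3,3. Stack: [3, 3]
BINARY_OP - → 3 - 3 = 0. Stack: [0]
LOAD_FAST a → push 3. Stack: [0, 3]
BINARY_OP + → 0 + 3 = 3. Stack: [3]
STORE_FAST z → z=3. Stack: []
LOAD_FAST_LOAD_FAST r,z → push 7,3. Stack: [7, 3]
BINARY_OP | → 7 | 3 = 7. Stack: [7]
LOAD_CONST → push -6. Stack: [7, -6]
BINARY_OP + → 7 + -6 = 1. Stack: [1]
STORE_FAST z → z=1. Stack: []
LOAD_FAST r → push 7. Stack: [7]
RETURN_VALUE → return 7.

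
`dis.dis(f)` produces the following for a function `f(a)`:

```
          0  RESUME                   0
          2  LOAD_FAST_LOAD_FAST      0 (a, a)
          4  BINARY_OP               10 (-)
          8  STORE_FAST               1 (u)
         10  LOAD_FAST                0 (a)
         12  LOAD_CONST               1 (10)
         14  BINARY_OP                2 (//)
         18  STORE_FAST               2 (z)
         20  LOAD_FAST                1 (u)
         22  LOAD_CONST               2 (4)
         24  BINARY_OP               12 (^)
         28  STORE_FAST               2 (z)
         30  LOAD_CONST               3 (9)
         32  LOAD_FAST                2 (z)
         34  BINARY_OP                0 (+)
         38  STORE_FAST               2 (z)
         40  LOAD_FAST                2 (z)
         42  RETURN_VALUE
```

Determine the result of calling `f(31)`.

13

LOAD_FAST_LOAD_FAST a,a → push 31,31. Stack: [31, 31]
BINARY_OP - → 31 - 31 = 0. Stack: [0]
STORE_FAST u → u=0. Stack: []
LOAD_FAST a → push 31. Stack: [31]
LOAD_CONST → push 10. Stack: [31, 10]
BINARY_OP // → 31 // 10 = 3. Stack: [3]
STORE_FAST z → z=3. Stack: []
LOAD_FAST u → push 0. Stack: [0]
LOAD_CONST → push 4. Stack: [0, 4]
BINARY_OP ^ → 0 ^ 4 = 4. Stack: [4]
STORE_FAST z → z=4. Stack: []
LOAD_CONST → push 9. Stack: [9]
LOAD_FAST z → push 4. Stack: [9, 4]
BINARY_OP + → 9 + 4 = 13. Stack: [13]
STORE_FAST z → z=13. Stack: []
LOAD_FAST z → push 13. Stack: [13]
RETURN_VALUE → return 13.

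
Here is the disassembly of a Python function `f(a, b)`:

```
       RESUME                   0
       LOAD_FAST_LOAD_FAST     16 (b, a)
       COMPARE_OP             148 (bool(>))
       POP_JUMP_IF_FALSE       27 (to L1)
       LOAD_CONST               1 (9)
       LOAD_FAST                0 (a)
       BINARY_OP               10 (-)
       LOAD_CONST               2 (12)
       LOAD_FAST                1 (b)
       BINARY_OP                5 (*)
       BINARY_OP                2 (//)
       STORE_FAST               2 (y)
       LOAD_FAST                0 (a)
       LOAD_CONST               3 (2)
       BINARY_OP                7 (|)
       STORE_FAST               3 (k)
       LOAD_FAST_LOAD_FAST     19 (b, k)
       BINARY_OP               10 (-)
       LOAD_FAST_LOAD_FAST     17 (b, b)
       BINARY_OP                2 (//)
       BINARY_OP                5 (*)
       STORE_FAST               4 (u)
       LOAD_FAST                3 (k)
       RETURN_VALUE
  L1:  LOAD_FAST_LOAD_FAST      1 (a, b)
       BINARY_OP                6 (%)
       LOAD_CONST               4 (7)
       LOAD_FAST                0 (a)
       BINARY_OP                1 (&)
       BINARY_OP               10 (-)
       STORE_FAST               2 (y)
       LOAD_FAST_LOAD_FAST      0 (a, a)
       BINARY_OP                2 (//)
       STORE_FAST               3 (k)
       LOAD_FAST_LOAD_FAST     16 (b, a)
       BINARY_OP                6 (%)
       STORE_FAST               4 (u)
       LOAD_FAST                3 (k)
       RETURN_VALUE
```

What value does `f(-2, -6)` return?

LOAD_FAST_LOAD_FAST b,a → push -6,-2. Stack: [-6, -2]
COMPARE_OP bool(>) → -6 vs -2 = False. Stack: [False]
POP_JUMP_IF_FALSE → pop False; jump. Stack: []
LOAD_FAST_LOAD_FAST a,b → push -2,-6. Stack: [-2, -6]
BINARY_OP % → -2 % -6 = -2. Stack: [-2]
LOAD_CONST → push 7. Stack: [-2, 7]
LOAD_FAST a → push -2. Stack: [-2, 7, -2]
BINARY_OP & → 7 & -2 = 6. Stack: [-2, 6]
BINARY_OP - → -2 - 6 = -8. Stack: [-8]
STORE_FAST y → y=-8. Stack: []
LOAD_FAST_LOAD_FAST a,a → push -2,-2. Stack: [-2, -2]
BINARY_OP // → -2 // -2 = 1. Stack: [1]
STORE_FAST k → k=1. Stack: []
LOAD_FAST_LOAD_FAST b,a → push -6,-2. Stack: [-6, -2]
BINARY_OP % → -6 % -2 = 0. Stack: [0]
STORE_FAST u → u=0. Stack: []
LOAD_FAST k → push 1. Stack: [1]
RETURN_VALUE → return 1.

1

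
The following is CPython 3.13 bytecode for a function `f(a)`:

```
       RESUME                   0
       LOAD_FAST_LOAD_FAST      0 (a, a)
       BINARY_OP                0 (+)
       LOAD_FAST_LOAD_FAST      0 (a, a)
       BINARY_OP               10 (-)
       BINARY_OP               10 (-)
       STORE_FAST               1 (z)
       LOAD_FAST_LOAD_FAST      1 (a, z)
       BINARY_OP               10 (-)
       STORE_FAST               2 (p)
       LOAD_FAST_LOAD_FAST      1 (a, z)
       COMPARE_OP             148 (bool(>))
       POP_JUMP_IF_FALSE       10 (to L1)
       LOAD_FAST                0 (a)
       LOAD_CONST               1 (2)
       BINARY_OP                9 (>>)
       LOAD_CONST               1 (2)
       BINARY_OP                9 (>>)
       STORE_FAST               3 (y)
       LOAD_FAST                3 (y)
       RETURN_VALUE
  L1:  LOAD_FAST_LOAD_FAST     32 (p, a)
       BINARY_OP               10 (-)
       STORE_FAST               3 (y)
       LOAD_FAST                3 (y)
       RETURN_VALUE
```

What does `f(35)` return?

-70

LOAD_FAST_LOAD_FAST a,a → push 35,35. Stack: [35, 35]
BINARY_OP + → 35 + 35 = 70. Stack: [70]
LOAD_FAST_LOAD_FAST a,a → push 35,35. Stack: [70, 35, 35]
BINARY_OP - → 35 - 35 = 0. Stack: [70, 0]
BINARY_OP - → 70 - 0 = 70. Stack: [70]
STORE_FAST z → z=70. Stack: []
LOAD_FAST_LOAD_FAST a,z → push 35,70. Stack: [35, 70]
BINARY_OP - → 35 - 70 = -35. Stack: [-35]
STORE_FAST p → p=-35. Stack: []
LOAD_FAST_LOAD_FAST a,z → push 35,70. Stack: [35, 70]
COMPARE_OP bool(>) → 35 vs 70 = False. Stack: [False]
POP_JUMP_IF_FALSE → pop False; jump. Stack: []
LOAD_FAST_LOAD_FAST p,a → push -35,35. Stack: [-35, 35]
BINARY_OP - → -35 - 35 = -70. Stack: [-70]
STORE_FAST y → y=-70. Stack: []
LOAD_FAST y → push -70. Stack: [-70]
RETURN_VALUE → return -70.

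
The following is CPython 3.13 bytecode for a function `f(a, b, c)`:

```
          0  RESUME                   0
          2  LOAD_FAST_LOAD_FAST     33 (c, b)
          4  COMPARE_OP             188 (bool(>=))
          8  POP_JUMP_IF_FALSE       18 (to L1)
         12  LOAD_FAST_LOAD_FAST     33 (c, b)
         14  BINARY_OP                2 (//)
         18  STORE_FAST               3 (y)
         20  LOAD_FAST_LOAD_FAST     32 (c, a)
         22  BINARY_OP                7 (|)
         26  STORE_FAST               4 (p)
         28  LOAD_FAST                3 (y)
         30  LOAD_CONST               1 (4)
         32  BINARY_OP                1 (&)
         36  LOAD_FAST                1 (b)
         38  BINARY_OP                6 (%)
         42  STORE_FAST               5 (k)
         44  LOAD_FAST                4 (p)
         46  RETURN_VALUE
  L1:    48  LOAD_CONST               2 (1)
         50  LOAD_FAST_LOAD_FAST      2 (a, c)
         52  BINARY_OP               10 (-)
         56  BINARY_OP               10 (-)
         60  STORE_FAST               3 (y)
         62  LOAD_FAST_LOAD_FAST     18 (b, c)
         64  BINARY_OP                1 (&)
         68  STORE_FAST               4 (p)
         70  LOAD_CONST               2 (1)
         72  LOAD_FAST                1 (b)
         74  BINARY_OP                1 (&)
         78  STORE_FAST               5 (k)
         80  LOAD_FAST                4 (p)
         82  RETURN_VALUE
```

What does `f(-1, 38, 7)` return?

LOAD_FAST_LOAD_FAST c,b → push 7,38. Stack: [7, 38]
COMPARE_OP bool(>=) → 7 vs 38 = False. Stack: [False]
POP_JUMP_IF_FALSE → pop False; jump. Stack: []
LOAD_CONST → push 1. Stack: [1]
LOAD_FAST_LOAD_FAST a,c → push -1,7. Stack: [1, -1, 7]
BINARY_OP - → -1 - 7 = -8. Stack: [1, -8]
BINARY_OP - → 1 - -8 = 9. Stack: [9]
STORE_FAST y → y=9. Stack: []
LOAD_FAST_LOAD_FAST b,c → push 38,7. Stack: [38, 7]
BINARY_OP & → 38 & 7 = 6. Stack: [6]
STORE_FAST p → p=6. Stack: []
LOAD_CONST → push 1. Stack: [1]
LOAD_FAST b → push 38. Stack: [1, 38]
BINARY_OP & → 1 & 38 = 0. Stack: [0]
STORE_FAST k → k=0. Stack: []
LOAD_FAST p → push 6. Stack: [6]
RETURN_VALUE → return 6.

6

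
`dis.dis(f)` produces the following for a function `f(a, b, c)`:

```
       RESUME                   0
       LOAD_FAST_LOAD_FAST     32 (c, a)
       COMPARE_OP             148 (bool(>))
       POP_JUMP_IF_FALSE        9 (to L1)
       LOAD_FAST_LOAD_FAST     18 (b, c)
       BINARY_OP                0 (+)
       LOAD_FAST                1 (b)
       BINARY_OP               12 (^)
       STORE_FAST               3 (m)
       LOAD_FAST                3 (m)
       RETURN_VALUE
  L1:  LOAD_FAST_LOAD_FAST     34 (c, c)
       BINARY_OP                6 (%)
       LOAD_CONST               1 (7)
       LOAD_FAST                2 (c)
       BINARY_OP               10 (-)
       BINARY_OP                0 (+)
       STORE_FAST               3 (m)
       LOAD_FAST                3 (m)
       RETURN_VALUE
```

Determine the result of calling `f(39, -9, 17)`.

LOAD_FAST_LOAD_FAST c,a → push 17,39. Stack: [17, 39]
COMPARE_OP bool(>) → 17 vs 39 = False. Stack: [False]
POP_JUMP_IF_FALSE → pop False; jump. Stack: []
LOAD_FAST_LOAD_FAST c,c → push 17,17. Stack: [17, 17]
BINARY_OP % → 17 % 17 = 0. Stack: [0]
LOAD_CONST → push 7. Stack: [0, 7]
LOAD_FAST c → push 17. Stack: [0, 7, 17]
BINARY_OP - → 7 - 17 = -10. Stack: [0, -10]
BINARY_OP + → 0 + -10 = -10. Stack: [-10]
STORE_FAST m → m=-10. Stack: []
LOAD_FAST m → push -10. Stack: [-10]
RETURN_VALUE → return -10.

-10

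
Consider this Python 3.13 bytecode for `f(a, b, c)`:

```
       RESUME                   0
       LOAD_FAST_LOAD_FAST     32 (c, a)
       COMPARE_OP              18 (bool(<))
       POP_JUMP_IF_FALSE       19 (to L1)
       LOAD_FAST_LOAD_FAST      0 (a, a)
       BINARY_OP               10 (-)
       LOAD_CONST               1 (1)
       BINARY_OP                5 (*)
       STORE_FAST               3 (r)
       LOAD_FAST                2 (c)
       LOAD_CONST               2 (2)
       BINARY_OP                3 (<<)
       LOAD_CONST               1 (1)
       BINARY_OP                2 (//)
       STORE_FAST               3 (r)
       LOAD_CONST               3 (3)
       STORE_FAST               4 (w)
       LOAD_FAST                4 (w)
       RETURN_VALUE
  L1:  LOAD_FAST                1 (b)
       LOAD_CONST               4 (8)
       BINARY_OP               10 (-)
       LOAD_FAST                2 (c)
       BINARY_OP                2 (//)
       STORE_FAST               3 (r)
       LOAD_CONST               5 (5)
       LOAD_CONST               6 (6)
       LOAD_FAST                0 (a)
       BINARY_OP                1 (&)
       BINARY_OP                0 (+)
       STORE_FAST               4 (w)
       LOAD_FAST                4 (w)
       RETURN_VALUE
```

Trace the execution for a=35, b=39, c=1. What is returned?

3

LOAD_FAST_LOAD_FAST c,a → push 1,35. Stack: [1, 35]
COMPARE_OP bool(<) → 1 vs 35 = True. Stack: [True]
POP_JUMP_IF_FALSE → pop True; no jump. Stack: []
LOAD_FAST_LOAD_FAST a,a → push 35,35. Stack: [35, 35]
BINARY_OP - → 35 - 35 = 0. Stack: [0]
LOAD_CONST → push 1. Stack: [0, 1]
BINARY_OP * → 0 * 1 = 0. Stack: [0]
STORE_FAST r → r=0. Stack: []
LOAD_FAST c → push 1. Stack: [1]
LOAD_CONST → push 2. Stack: [1, 2]
BINARY_OP << → 1 << 2 = 4. Stack: [4]
LOAD_CONST → push 1. Stack: [4, 1]
BINARY_OP // → 4 // 1 = 4. Stack: [4]
STORE_FAST r → r=4. Stack: []
LOAD_CONST → push 3. Stack: [3]
STORE_FAST w → w=3. Stack: []
LOAD_FAST w → push 3. Stack: [3]
RETURN_VALUE → return 3.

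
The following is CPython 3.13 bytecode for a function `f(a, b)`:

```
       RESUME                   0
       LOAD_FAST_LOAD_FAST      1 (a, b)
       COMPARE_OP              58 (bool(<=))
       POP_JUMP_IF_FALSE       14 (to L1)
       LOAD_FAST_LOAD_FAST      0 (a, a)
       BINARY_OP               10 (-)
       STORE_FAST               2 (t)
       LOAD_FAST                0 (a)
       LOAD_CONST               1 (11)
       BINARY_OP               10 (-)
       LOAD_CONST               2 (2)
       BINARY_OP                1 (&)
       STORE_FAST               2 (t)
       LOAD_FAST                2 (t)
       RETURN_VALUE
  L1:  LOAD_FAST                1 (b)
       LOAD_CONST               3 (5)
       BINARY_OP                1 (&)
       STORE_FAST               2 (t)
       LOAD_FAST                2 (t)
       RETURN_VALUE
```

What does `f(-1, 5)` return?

0

LOAD_FAST_LOAD_FAST a,b → push -1,5. Stack: [-1, 5]
COMPARE_OP bool(<=) → -1 vs 5 = True. Stack: [True]
POP_JUMP_IF_FALSE → pop True; no jump. Stack: []
LOAD_FAST_LOAD_FAST a,a → push -1,-1. Stack: [-1, -1]
BINARY_OP - → -1 - -1 = 0. Stack: [0]
STORE_FAST t → t=0. Stack: []
LOAD_FAST a → push -1. Stack: [-1]
LOAD_CONST → push 11. Stack: [-1, 11]
BINARY_OP - → -1 - 11 = -12. Stack: [-12]
LOAD_CONST → push 2. Stack: [-12, 2]
BINARY_OP & → -12 & 2 = 0. Stack: [0]
STORE_FAST t → t=0. Stack: []
LOAD_FAST t → push 0. Stack: [0]
RETURN_VALUE → return 0.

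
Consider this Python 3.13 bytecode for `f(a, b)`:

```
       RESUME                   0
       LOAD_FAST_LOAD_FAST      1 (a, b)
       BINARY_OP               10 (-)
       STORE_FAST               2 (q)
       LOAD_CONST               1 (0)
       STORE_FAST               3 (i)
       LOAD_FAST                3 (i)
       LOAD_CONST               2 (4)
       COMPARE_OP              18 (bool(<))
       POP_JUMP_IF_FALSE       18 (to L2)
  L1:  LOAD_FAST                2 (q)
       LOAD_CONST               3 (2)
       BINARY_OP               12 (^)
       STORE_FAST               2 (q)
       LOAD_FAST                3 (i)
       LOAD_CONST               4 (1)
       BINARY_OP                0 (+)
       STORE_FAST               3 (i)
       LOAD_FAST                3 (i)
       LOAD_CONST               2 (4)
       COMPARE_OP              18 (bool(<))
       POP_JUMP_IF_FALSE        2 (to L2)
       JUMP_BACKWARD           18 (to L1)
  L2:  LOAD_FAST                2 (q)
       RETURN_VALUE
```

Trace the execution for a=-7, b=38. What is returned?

LOAD_FAST_LOAD_FAST a,b → push -7,38. Stack: [-7, 38]
BINARY_OP - → -7 - 38 = -45. Stack: [-45]
STORE_FAST q → q=-45. Stack: []
LOAD_CONST → push 0. Stack: [0]
STORE_FAST i → i=0. Stack: []
LOAD_FAST i → push 0. Stack: [0]
LOAD_CONST → push 4. Stack: [0, 4]
COMPARE_OP bool(<) → 0 vs 4 = True. Stack: [True]
POP_JUMP_IF_FALSE → pop True; no jump. Stack: []
LOAD_FAST q → push -45. Stack: [-45]
LOAD_CONST → push 2. Stack: [-45, 2]
BINARY_OP ^ → -45 ^ 2 = -47. Stack: [-47]
STORE_FAST q → q=-47. Stack: []
LOAD_FAST i → push 0. Stack: [0]
LOAD_CONST → push 1. Stack: [0, 1]
BINARY_OP + → 0 + 1 = 1. Stack: [1]
STORE_FAST i → i=1. Stack: []
LOAD_FAST i → push 1. Stack: [1]
LOAD_CONST → push 4. Stack: [1, 4]
COMPARE_OP bool(<) → 1 vs 4 = True. Stack: [True]
POP_JUMP_IF_FALSE → pop True; no jump. Stack: []
LOAD_FAST q → push -47. Stack: [-47]
LOAD_CONST → push 2. Stack: [-47, 2]
BINARY_OP ^ → -47 ^ 2 = -45. Stack: [-45]
STORE_FAST q → q=-45. Stack: []
LOAD_FAST i → push 1. Stack: [1]
LOAD_CONST → push 1. Stack: [1, 1]
BINARY_OP + → 1 + 1 = 2. Stack: [2]
STORE_FAST i → i=2. Stack: []
LOAD_FAST i → push 2. Stack: [2]
LOAD_CONST → push 4. Stack: [2, 4]
COMPARE_OP bool(<) → 2 vs 4 = True. Stack: [True]
POP_JUMP_IF_FALSE → pop True; no jump. Stack: []
LOAD_FAST q → push -45. Stack: [-45]
LOAD_CONST → push 2. Stack: [-45, 2]
BINARY_OP ^ → -45 ^ 2 = -47. Stack: [-47]
STORE_FAST q → q=-47. Stack: []
LOAD_FAST i → push 2. Stack: [2]
LOAD_CONST → push 1. Stack: [2, 1]
BINARY_OP + → 2 + 1 = 3. Stack: [3]
STORE_FAST i → i=3. Stack: []
LOAD_FAST i → push 3. Stack: [3]
LOAD_CONST → push 4. Stack: [3, 4]
COMPARE_OP bool(<) → 3 vs 4 = True. Stack: [True]
POP_JUMP_IF_FALSE → pop True; no jump. Stack: []
LOAD_FAST q → push -47. Stack: [-47]
LOAD_CONST → push 2. Stack: [-47, 2]
BINARY_OP ^ → -47 ^ 2 = -45. Stack: [-45]
STORE_FAST q → q=-45. Stack: []
LOAD_FAST i → push 3. Stack: [3]
LOAD_CONST → push 1. Stack: [3, 1]
BINARY_OP + → 3 + 1 = 4. Stack: [4]
STORE_FAST i → i=4. Stack: []
LOAD_FAST i → push 4. Stack: [4]
LOAD_CONST → push 4. Stack: [4, 4]
COMPARE_OP bool(<) → 4 vs 4 = False. Stack: [False]
POP_JUMP_IF_FALSE → pop False; jump. Stack: []
LOAD_FAST q → push -45. Stack: [-45]
RETURN_VALUE → return -45.

-45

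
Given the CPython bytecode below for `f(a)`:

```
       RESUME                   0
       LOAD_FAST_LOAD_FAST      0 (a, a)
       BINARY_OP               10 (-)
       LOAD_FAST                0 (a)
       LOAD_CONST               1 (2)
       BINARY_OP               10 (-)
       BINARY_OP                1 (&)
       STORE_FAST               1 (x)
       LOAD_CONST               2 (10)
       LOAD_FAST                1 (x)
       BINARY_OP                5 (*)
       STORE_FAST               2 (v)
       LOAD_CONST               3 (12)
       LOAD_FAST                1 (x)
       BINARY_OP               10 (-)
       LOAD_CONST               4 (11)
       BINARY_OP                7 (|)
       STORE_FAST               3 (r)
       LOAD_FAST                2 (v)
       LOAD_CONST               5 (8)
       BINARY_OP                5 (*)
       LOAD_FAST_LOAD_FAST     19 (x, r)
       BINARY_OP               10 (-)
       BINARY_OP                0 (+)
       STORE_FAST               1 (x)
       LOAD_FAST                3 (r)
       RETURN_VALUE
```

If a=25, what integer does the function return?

15

LOAD_FAST_LOAD_FAST a,a → push 25,25. Stack: [25, 25]
BINARY_OP - → 25 - 25 = 0. Stack: [0]
LOAD_FAST a → push 25. Stack: [0, 25]
LOAD_CONST → push 2. Stack: [0, 25, 2]
BINARY_OP - → 25 - 2 = 23. Stack: [0, 23]
BINARY_OP & → 0 & 23 = 0. Stack: [0]
STORE_FAST x → x=0. Stack: []
LOAD_CONST → push 10. Stack: [10]
LOAD_FAST x → push 0. Stack: [10, 0]
BINARY_OP * → 10 * 0 = 0. Stack: [0]
STORE_FAST v → v=0. Stack: []
LOAD_CONST → push 12. Stack: [12]
LOAD_FAST x → push 0. Stack: [12, 0]
BINARY_OP - → 12 - 0 = 12. Stack: [12]
LOAD_CONST → push 11. Stack: [12, 11]
BINARY_OP | → 12 | 11 = 15. Stack: [15]
STORE_FAST r → r=15. Stack: []
LOAD_FAST v → push 0. Stack: [0]
LOAD_CONST → push 8. Stack: [0, 8]
BINARY_OP * → 0 * 8 = 0. Stack: [0]
LOAD_FAST_LOAD_FAST x,r → push 0,15. Stack: [0, 0, 15]
BINARY_OP - → 0 - 15 = -15. Stack: [0, -15]
BINARY_OP + → 0 + -15 = -15. Stack: [-15]
STORE_FAST x → x=-15. Stack: []
LOAD_FAST r → push 15. Stack: [15]
RETURN_VALUE → return 15.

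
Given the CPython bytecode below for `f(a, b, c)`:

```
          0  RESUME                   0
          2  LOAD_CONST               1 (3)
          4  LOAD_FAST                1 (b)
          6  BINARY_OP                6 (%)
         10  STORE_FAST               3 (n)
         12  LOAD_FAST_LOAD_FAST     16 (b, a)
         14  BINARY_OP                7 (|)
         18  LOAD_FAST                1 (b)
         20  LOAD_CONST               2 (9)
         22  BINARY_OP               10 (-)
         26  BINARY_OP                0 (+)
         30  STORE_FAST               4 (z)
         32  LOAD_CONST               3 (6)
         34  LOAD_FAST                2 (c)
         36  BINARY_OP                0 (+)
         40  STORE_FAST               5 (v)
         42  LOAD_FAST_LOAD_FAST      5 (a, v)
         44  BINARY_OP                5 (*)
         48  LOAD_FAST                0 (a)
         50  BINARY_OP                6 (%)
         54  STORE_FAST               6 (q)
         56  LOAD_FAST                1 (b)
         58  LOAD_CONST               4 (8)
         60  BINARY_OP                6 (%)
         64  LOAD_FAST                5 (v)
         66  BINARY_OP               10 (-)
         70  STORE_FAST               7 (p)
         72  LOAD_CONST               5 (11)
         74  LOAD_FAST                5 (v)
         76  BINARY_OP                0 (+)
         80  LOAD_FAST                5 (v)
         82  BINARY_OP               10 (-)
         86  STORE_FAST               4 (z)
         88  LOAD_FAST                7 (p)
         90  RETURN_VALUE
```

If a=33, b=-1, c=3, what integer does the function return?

-2

LOAD_CONST → push 3. Stack: [3]
LOAD_FAST b → push -1. Stack: [3, -1]
BINARY_OP % → 3 % -1 = 0. Stack: [0]
STORE_FAST n → n=0. Stack: []
LOAD_FAST_LOAD_FAST b,a → push -1,33. Stack: [-1, 33]
BINARY_OP | → -1 | 33 = -1. Stack: [-1]
LOAD_FAST b → push -1. Stack: [-1, -1]
LOAD_CONST → push 9. Stack: [-1, -1, 9]
BINARY_OP - → -1 - 9 = -10. Stack: [-1, -10]
BINARY_OP + → -1 + -10 = -11. Stack: [-11]
STORE_FAST z → z=-11. Stack: []
LOAD_CONST → push 6. Stack: [6]
LOAD_FAST c → push 3. Stack: [6, 3]
BINARY_OP + → 6 + 3 = 9. Stack: [9]
STORE_FAST v → v=9. Stack: []
LOAD_FAST_LOAD_FAST a,v → push 33,9. Stack: [33, 9]
BINARY_OP * → 33 * 9 = 297. Stack: [297]
LOAD_FAST a → push 33. Stack: [297, 33]
BINARY_OP % → 297 % 33 = 0. Stack: [0]
STORE_FAST q → q=0. Stack: []
LOAD_FAST b → push -1. Stack: [-1]
LOAD_CONST → push 8. Stack: [-1, 8]
BINARY_OP % → -1 % 8 = 7. Stack: [7]
LOAD_FAST v → push 9. Stack: [7, 9]
BINARY_OP - → 7 - 9 = -2. Stack: [-2]
STORE_FAST p → p=-2. Stack: []
LOAD_CONST → push 11. Stack: [11]
LOAD_FAST v → push 9. Stack: [11, 9]
BINARY_OP + → 11 + 9 = 20. Stack: [20]
LOAD_FAST v → push 9. Stack: [20, 9]
BINARY_OP - → 20 - 9 = 11. Stack: [11]
STORE_FAST z → z=11. Stack: []
LOAD_FAST p → push -2. Stack: [-2]
RETURN_VALUE → return -2.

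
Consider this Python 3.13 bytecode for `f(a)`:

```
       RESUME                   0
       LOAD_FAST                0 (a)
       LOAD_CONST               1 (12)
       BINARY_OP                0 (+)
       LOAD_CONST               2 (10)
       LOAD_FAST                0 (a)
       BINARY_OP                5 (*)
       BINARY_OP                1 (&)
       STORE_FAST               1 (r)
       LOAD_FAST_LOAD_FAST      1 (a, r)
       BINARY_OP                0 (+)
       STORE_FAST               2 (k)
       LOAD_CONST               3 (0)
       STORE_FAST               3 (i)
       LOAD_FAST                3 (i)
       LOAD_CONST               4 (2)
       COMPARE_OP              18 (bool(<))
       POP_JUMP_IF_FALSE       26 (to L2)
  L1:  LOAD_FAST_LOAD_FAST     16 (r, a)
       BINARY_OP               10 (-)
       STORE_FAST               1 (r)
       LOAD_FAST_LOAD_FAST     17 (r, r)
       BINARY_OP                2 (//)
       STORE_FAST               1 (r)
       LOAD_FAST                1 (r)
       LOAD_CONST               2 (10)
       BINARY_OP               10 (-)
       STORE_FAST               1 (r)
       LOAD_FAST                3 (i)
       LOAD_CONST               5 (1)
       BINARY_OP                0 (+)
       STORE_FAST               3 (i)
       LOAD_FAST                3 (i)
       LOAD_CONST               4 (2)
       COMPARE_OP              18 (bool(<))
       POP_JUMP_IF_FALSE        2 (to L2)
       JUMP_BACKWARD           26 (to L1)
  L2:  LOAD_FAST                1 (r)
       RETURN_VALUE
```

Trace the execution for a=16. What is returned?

LOAD_FAST a → push 16. Stack: [16]
LOAD_CONST → push 12. Stack: [16, 12]
BINARY_OP + → 16 + 12 = 28. Stack: [28]
LOAD_CONST → push 10. Stack: [28, 10]
LOAD_FAST a → push 16. Stack: [28, 10, 16]
BINARY_OP * → 10 * 16 = 160. Stack: [28, 160]
BINARY_OP & → 28 & 160 = 0. Stack: [0]
STORE_FAST r → r=0. Stack: []
LOAD_FAST_LOAD_FAST a,r → push 16,0. Stack: [16, 0]
BINARY_OP + → 16 + 0 = 16. Stack: [16]
STORE_FAST k → k=16. Stack: []
LOAD_CONST → push 0. Stack: [0]
STORE_FAST i → i=0. Stack: []
LOAD_FAST i → push 0. Stack: [0]
LOAD_CONST → push 2. Stack: [0, 2]
COMPARE_OP bool(<) → 0 vs 2 = True. Stack: [True]
POP_JUMP_IF_FALSE → pop True; no jump. Stack: []
LOAD_FAST_LOAD_FAST r,a → push 0,16. Stack: [0, 16]
BINARY_OP - → 0 - 16 = -16. Stack: [-16]
STORE_FAST r → r=-16. Stack: []
LOAD_FAST_LOAD_FAST r,r → push -16,-16. Stack: [-16, -16]
BINARY_OP // → -16 // -16 = 1. Stack: [1]
STORE_FAST r → r=1. Stack: []
LOAD_FAST r → push 1. Stack: [1]
LOAD_CONST → push 10. Stack: [1, 10]
BINARY_OP - → 1 - 10 = -9. Stack: [-9]
STORE_FAST r → r=-9. Stack: []
LOAD_FAST i → push 0. Stack: [0]
LOAD_CONST → push 1. Stack: [0, 1]
BINARY_OP + → 0 + 1 = 1. Stack: [1]
STORE_FAST i → i=1. Stack: []
LOAD_FAST i → push 1. Stack: [1]
LOAD_CONST → push 2. Stack: [1, 2]
COMPARE_OP bool(<) → 1 vs 2 = True. Stack: [True]
POP_JUMP_IF_FALSE → pop True; no jump. Stack: []
LOAD_FAST_LOAD_FAST r,a → push -9,16. Stack: [-9, 16]
BINARY_OP - → -9 - 16 = -25. Stack: [-25]
STORE_FAST r → r=-25. Stack: []
LOAD_FAST_LOAD_FAST r,r → push -25,-25. Stack: [-25, -25]
BINARY_OP // → -25 // -25 = 1. Stack: [1]
STORE_FAST r → r=1. Stack: []
LOAD_FAST r → push 1. Stack: [1]
LOAD_CONST → push 10. Stack: [1, 10]
BINARY_OP - → 1 - 10 = -9. Stack: [-9]
STORE_FAST r → r=-9. Stack: []
LOAD_FAST i → push 1. Stack: [1]
LOAD_CONST → push 1. Stack: [1, 1]
BINARY_OP + → 1 + 1 = 2. Stack: [2]
STORE_FAST i → i=2. Stack: []
LOAD_FAST i → push 2. Stack: [2]
LOAD_CONST → push 2. Stack: [2, 2]
COMPARE_OP bool(<) → 2 vs 2 = False. Stack: [False]
POP_JUMP_IF_FALSE → pop False; jump. Stack: []
LOAD_FAST r → push -9. Stack: [-9]
RETURN_VALUE → return -9.

-9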